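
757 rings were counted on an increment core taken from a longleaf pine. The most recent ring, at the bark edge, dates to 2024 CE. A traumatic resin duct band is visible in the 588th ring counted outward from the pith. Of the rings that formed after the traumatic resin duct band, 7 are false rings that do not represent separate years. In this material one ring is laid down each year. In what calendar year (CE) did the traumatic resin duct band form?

757 − 588 = 169 rings lie beyond the traumatic resin duct band toward the bark edge.
Removing the 7 false rings leaves 169 − 7 = 162 true rings beyond the traumatic resin duct band.
The ring at the bark edge is 2024 CE, so the traumatic resin duct band dates to 2024 − 162 = 1862 CE.

1862 CE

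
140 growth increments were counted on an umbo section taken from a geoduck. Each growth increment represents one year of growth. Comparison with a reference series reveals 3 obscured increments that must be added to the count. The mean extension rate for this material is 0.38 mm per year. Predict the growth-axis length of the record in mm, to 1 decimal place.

54.3 mm

Adjusted count: 140 + 3 = 143 growth increments.
Predicted length = 0.38 mm/year × 143 years = 54.3 mm.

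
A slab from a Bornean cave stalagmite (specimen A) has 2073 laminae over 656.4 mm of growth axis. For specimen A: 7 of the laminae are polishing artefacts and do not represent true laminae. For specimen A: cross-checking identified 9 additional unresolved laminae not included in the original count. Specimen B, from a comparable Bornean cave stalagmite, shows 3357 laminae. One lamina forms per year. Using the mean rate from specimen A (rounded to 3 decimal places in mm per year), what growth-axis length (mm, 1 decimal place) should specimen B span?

1060.8 mm

Specimen A: adjusted count: 2073 − 7 + 9 = 2075 laminae.
A: 656.4 mm over 2075 years gives 656.4 / 2075 ≈ 0.316 mm/yr.
For B, 0.316 mm/year × 3357 years = 1060.8 mm.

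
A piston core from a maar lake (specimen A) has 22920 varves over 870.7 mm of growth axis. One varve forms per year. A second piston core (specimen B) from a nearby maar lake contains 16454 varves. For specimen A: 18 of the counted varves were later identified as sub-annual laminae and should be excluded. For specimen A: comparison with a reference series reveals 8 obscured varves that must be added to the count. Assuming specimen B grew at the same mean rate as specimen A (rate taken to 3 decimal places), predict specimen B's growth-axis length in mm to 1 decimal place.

Specimen A: after corrections the count is 22920 − 18 + 8 = 22910 varves.
A: Extension rate ≈ 870.7 / 22910 = 0.038 mm/year.
Length of B = 0.038 × 16454 = 625.3 mm.

625.3 mm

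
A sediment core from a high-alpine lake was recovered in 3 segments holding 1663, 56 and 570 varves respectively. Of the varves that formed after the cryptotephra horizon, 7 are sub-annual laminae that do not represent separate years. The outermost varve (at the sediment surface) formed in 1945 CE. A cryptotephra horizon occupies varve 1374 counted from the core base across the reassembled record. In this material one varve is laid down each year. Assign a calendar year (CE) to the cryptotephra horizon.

1037 CE

Total varves = 1663 + 56 + 570 = 2289.
2289 − 1374 = 915 varves lie beyond the cryptotephra horizon toward the sediment surface.
915 − 7 false = 908 true varves after the cryptotephra horizon.
The varve at the sediment surface is 1945 CE, so the cryptotephra horizon dates to 1945 − 908 = 1037 CE.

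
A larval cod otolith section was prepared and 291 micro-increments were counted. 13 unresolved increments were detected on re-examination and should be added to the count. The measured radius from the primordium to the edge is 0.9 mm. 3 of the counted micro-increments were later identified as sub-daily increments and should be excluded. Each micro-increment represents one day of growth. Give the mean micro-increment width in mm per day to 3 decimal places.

Correcting the raw count gives 291 − 3 + 13 = 301 true micro-increments.
Mean rate = 0.9 mm / 301 days ≈ 0.003 mm per day.

0.003 mm per day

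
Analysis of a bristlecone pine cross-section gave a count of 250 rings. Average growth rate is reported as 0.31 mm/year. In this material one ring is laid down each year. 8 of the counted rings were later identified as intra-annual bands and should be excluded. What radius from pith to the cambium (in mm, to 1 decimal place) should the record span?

Adjusted count: 250 − 8 = 242 rings.
242 years at 0.31 mm/year gives 0.31 × 242 = 75.0 mm.

75.0 mm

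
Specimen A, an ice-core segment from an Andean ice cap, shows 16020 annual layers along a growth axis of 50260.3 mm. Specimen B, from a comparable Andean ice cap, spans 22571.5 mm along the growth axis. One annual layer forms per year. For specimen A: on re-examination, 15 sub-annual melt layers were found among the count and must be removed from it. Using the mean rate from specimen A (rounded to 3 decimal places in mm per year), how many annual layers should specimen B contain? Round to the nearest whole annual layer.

Specimen A: correcting the raw count gives 16020 − 15 = 16005 true annual layers.
A: Mean rate = 50260.3 mm / 16005 years ≈ 3.140 mm/yr.
For B, 22571.5 / 3.140 = 7188.38 years ≈ 7188 annual layers.

7188 annual layers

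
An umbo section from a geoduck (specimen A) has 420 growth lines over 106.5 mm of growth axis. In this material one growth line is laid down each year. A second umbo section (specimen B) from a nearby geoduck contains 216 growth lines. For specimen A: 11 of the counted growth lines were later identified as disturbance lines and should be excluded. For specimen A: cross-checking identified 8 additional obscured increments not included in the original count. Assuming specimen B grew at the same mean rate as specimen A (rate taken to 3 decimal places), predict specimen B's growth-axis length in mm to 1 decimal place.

Specimen A: true growth line count = 420 − 11 + 8 = 417.
A: Extension rate ≈ 106.5 / 417 = 0.255 mm per year.
B's length ≈ 0.255 × 216 = 55.1 mm.

55.1 mm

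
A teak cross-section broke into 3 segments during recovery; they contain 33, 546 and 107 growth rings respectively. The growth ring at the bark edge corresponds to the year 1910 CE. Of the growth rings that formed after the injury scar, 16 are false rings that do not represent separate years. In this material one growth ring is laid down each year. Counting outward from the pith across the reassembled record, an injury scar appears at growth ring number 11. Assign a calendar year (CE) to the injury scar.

Total growth rings = 33 + 546 + 107 = 686.
Between growth ring 11 and the bark edge there are 686 − 11 = 675 growth rings.
Excluding 16 false growth rings: 675 − 16 = 659.
The growth ring at the bark edge is 1910 CE, so the injury scar dates to 1910 − 659 = 1251 CE.

1251 CE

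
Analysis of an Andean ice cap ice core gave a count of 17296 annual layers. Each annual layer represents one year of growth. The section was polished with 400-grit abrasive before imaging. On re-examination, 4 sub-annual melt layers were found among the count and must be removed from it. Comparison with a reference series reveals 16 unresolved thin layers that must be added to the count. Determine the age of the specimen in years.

17308 yr

Correcting the raw count gives 17296 − 4 + 16 = 17308 true annual layers.
With a one-to-one annual layer periodicity this is 17308 years.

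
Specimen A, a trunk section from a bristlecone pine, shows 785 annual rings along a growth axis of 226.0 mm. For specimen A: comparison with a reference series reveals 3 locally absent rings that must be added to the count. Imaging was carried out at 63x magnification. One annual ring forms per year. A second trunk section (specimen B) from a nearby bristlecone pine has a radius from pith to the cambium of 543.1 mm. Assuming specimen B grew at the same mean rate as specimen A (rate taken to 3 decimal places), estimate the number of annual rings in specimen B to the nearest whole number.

Specimen A: after corrections the count is 785 + 3 = 788 annual rings.
A: Extension rate ≈ 226.0 / 788 = 0.287 mm/year.
B spans 543.1 / 0.287 = 1892.33 years ≈ 1892 annual rings.

1892 annual rings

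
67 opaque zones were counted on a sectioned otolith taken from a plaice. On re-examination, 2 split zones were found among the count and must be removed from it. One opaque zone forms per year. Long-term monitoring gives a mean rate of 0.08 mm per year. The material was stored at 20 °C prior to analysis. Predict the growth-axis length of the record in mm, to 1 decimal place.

Correcting the raw count gives 67 − 2 = 65 true opaque zones.
65 years at 0.08 mm/year gives 0.08 × 65 = 5.2 mm.

5.2 mm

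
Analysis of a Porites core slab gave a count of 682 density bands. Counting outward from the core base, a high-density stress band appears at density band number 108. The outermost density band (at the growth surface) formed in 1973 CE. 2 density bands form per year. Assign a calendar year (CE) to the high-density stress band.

1686 CE

Between density band 108 and the growth surface there are 682 − 108 = 574 density bands.
With 2 density bands per year, 574 / 2 = 287 years.
Counting back 287 years from 1973 CE places the high-density stress band in 1973 − 287 = 1686 CE.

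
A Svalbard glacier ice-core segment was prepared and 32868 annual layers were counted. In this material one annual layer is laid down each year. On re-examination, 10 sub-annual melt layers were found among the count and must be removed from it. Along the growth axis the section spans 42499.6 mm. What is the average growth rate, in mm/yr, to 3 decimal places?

1.293 mm/yr

Correcting the raw count gives 32868 − 10 = 32858 true annual layers.
42499.6 mm over 32858 years gives 42499.6 / 32858 ≈ 1.293 mm/yr.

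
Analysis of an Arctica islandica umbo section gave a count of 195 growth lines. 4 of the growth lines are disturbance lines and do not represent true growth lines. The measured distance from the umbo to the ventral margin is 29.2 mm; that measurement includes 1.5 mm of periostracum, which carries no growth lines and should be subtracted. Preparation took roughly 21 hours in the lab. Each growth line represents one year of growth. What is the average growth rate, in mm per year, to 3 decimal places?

Correcting the raw count gives 195 − 4 = 191 true growth lines.
The growth record spans 29.2 − 1.5 = 27.7 mm.
Extension rate ≈ 27.7 / 191 = 0.145 mm per year.

0.145 mm per year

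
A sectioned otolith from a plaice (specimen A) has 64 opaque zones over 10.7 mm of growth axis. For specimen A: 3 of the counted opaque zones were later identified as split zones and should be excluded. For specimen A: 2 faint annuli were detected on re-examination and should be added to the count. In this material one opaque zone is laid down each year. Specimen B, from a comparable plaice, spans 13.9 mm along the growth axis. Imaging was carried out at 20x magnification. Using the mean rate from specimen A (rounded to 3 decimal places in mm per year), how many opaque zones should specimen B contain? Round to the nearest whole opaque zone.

Specimen A: adjusted count: 64 − 3 + 2 = 63 opaque zones.
A: 10.7 mm over 63 years gives 10.7 / 63 ≈ 0.170 mm/year.
For B, 13.9 / 0.170 = 81.76 years ≈ 82 opaque zones.

82 opaque zones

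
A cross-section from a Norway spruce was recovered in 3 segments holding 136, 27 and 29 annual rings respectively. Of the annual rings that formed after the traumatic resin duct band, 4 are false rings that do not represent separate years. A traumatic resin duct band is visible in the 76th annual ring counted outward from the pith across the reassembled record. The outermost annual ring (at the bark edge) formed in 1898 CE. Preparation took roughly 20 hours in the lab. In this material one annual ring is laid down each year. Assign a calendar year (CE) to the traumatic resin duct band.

1786 CE

Total annual rings = 136 + 27 + 29 = 192.
The traumatic resin duct band sits at annual ring 76 from the pith, so 192 − 76 = 116 annual rings formed after it.
Excluding 4 false annual rings: 116 − 4 = 112.
The annual ring at the bark edge is 1898 CE, so the traumatic resin duct band dates to 1898 − 112 = 1786 CE.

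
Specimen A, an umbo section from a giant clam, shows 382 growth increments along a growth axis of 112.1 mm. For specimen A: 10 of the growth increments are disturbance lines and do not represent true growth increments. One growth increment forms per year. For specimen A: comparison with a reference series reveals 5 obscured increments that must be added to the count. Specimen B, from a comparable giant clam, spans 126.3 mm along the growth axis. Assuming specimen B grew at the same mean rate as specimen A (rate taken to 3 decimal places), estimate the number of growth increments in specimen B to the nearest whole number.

Specimen A: true growth increment count = 382 − 10 + 5 = 377.
A: Mean rate = 112.1 mm / 377 years ≈ 0.297 mm per year.
Specimen B: 126.3 mm / 0.297 mm per year = 425.25 years ≈ 425 growth increments.

425 growth increments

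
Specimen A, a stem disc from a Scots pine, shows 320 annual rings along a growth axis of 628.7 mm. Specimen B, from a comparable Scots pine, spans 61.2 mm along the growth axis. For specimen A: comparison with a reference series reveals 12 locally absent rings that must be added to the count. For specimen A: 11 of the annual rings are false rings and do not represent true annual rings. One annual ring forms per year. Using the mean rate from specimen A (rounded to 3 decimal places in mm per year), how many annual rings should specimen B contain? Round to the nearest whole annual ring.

31 annual rings

Specimen A: correcting the raw count gives 320 − 11 + 12 = 321 true annual rings.
A: Extension rate ≈ 628.7 / 321 = 1.959 mm per year.
B spans 61.2 / 1.959 = 31.24 years ≈ 31 annual rings.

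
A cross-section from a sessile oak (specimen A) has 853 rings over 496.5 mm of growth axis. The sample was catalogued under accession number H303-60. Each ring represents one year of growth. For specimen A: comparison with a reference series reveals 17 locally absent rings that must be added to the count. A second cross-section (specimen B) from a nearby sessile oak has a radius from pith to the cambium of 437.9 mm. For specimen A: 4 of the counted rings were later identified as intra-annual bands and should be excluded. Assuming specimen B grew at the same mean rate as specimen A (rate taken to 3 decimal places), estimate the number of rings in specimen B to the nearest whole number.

Specimen A: true ring count = 853 − 4 + 17 = 866.
A: Mean rate = 496.5 mm / 866 years ≈ 0.573 mm per year.
For B, 437.9 / 0.573 = 764.22 years ≈ 764 rings.

764 rings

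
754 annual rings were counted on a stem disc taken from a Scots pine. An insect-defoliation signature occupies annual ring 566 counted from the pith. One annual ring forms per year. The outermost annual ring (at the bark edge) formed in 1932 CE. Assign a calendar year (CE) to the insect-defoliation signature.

The insect-defoliation signature sits at annual ring 566 from the pith, so 754 − 566 = 188 annual rings formed after it.
The annual ring at the bark edge is 1932 CE, so the insect-defoliation signature dates to 1932 − 188 = 1744 CE.

1744 CE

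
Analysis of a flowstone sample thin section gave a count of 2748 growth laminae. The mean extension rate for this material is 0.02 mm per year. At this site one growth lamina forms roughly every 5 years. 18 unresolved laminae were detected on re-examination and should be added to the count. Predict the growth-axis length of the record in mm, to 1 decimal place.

Correcting the raw count gives 2748 + 18 = 2766 true growth laminae.
Multiplying by 5 years per growth lamina: 2766 × 5 = 13830 years.
Length ≈ 0.02 × 13830 = 276.6 mm.

276.6 mm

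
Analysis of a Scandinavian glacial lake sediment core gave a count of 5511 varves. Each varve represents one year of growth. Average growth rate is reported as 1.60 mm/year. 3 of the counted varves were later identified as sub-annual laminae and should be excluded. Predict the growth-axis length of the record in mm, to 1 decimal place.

True varve count = 5511 − 3 = 5508.
Length ≈ 1.60 × 5508 = 8812.8 mm.

8812.8 mm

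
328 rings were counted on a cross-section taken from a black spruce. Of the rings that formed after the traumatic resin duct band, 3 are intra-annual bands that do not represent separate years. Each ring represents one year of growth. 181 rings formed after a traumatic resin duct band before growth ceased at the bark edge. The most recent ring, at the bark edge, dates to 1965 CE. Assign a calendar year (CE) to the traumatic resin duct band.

1787 CE

There are 181 rings younger than the traumatic resin duct band.
Excluding 3 false rings: 181 − 3 = 178.
Counting back 178 years from 1965 CE places the traumatic resin duct band in 1965 − 178 = 1787 CE.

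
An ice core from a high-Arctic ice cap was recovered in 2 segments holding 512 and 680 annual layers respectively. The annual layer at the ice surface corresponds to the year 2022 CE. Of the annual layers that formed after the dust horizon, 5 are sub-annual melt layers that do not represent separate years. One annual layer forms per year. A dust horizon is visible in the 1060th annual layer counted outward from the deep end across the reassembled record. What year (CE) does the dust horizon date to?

1895 CE

Total annual layers = 512 + 680 = 1192.
The dust horizon sits at annual layer 1060 from the deep end, so 1192 − 1060 = 132 annual layers formed after it.
Excluding 5 false annual layers: 132 − 5 = 127.
2022 − 127 = 1895 CE.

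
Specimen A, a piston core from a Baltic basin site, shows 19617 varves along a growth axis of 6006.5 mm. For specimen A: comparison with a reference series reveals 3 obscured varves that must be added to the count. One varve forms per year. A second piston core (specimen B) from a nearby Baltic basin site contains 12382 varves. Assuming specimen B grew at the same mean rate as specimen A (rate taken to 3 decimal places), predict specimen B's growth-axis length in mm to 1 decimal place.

Specimen A: adjusted count: 19617 + 3 = 19620 varves.
A: Extension rate ≈ 6006.5 / 19620 = 0.306 mm/yr.
For B, 0.306 mm/year × 12382 years = 3788.9 mm.

3788.9 mm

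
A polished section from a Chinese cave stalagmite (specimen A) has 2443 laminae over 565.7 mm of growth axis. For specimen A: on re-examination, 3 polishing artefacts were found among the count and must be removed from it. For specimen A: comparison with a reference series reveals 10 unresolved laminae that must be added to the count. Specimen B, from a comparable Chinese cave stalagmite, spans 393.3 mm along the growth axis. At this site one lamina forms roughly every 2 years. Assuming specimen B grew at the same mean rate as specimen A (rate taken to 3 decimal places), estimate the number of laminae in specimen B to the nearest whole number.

1710 laminae

Specimen A: adjusted count: 2443 − 3 + 10 = 2450 laminae.
Specimen A: multiplying by 2 years per lamina: 2450 × 2 = 4900 years.
A: Extension rate ≈ 565.7 / 4900 = 0.115 mm/yr.
Specimen B: 393.3 mm / 0.115 mm per year = 3420.00 years; at 2 years per lamina that is 3420.00 / 2 ≈ 1710 laminae.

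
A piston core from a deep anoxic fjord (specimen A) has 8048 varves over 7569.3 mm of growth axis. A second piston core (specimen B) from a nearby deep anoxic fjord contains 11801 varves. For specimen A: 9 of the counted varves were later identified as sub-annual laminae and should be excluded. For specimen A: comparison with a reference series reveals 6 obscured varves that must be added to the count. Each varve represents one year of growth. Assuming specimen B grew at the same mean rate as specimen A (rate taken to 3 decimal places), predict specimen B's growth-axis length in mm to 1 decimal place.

11104.7 mm

Specimen A: correcting the raw count gives 8048 − 9 + 6 = 8045 true varves.
A: Mean rate = 7569.3 mm / 8045 years ≈ 0.941 mm per year.
Length of B = 0.941 × 11801 = 11104.7 mm.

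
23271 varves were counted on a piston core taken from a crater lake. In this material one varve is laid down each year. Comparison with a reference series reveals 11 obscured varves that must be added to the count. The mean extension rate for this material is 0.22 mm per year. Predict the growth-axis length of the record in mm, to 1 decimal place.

5122.0 mm

Correcting the raw count gives 23271 + 11 = 23282 true varves.
Length ≈ 0.22 × 23282 = 5122.0 mm.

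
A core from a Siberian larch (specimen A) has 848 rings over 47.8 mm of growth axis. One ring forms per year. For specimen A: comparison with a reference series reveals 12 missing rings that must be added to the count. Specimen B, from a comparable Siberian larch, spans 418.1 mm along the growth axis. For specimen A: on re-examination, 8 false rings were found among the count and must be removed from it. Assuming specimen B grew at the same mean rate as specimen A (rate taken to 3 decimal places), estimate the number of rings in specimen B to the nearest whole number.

7466 rings

Specimen A: correcting the raw count gives 848 − 8 + 12 = 852 true rings.
A: Extension rate ≈ 47.8 / 852 = 0.056 mm/yr.
B spans 418.1 / 0.056 = 7466.07 years ≈ 7466 rings.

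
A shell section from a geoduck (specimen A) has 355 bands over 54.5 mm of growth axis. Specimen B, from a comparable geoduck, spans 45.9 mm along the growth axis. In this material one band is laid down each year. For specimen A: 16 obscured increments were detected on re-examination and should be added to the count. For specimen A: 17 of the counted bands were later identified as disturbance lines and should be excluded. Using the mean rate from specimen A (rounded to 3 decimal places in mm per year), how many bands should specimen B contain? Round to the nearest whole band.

Specimen A: after corrections the count is 355 − 17 + 16 = 354 bands.
A: Mean rate = 54.5 mm / 354 years ≈ 0.154 mm per year.
B spans 45.9 / 0.154 = 298.05 years ≈ 298 bands.

298 bands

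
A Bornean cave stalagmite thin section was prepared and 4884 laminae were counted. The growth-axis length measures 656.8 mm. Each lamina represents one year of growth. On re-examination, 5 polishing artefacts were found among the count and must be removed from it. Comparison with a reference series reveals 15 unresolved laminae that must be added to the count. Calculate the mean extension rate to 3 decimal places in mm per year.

Correcting the raw count gives 4884 − 5 + 15 = 4894 true laminae.
656.8 mm over 4894 years gives 656.8 / 4894 ≈ 0.134 mm per year.

0.134 mm per year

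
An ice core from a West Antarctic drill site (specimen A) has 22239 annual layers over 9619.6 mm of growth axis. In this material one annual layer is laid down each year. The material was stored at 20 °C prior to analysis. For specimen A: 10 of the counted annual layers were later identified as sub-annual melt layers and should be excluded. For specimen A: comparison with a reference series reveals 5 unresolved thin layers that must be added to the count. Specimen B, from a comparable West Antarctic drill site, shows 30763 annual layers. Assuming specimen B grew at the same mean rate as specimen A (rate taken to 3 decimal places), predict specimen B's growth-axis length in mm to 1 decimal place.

13320.4 mm

Specimen A: correcting the raw count gives 22239 − 10 + 5 = 22234 true annual layers.
A: Mean rate = 9619.6 mm / 22234 years ≈ 0.433 mm per year.
Length of B = 0.433 × 30763 = 13320.4 mm.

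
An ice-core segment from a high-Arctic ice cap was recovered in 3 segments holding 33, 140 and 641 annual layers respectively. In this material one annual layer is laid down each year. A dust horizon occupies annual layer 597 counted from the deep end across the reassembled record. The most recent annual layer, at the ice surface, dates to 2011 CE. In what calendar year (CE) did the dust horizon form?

Total annual layers = 33 + 140 + 641 = 814.
Between annual layer 597 and the ice surface there are 814 − 597 = 217 annual layers.
Counting back 217 years from 2011 CE places the dust horizon in 2011 − 217 = 1794 CE.

1794 CE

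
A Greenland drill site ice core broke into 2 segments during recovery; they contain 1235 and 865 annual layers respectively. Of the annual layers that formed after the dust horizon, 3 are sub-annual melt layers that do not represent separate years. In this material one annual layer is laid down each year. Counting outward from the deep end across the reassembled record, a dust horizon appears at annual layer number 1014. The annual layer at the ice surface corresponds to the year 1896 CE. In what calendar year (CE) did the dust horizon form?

813 CE

Total annual layers = 1235 + 865 = 2100.
The dust horizon sits at annual layer 1014 from the deep end, so 2100 − 1014 = 1086 annual layers formed after it.
Removing the 3 false annual layers leaves 1086 − 3 = 1083 true annual layers beyond the dust horizon.
The annual layer at the ice surface is 1896 CE, so the dust horizon dates to 1896 − 1083 = 813 CE.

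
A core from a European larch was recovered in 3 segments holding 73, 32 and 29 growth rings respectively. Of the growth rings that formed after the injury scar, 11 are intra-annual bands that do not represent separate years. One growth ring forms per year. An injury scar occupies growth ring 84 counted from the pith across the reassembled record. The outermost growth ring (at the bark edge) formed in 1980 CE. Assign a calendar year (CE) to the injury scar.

Total growth rings = 73 + 32 + 29 = 134.
The injury scar sits at growth ring 84 from the pith, so 134 − 84 = 50 growth rings formed after it.
Excluding 11 false growth rings: 50 − 11 = 39.
The growth ring at the bark edge is 1980 CE, so the injury scar dates to 1980 − 39 = 1941 CE.

1941 CE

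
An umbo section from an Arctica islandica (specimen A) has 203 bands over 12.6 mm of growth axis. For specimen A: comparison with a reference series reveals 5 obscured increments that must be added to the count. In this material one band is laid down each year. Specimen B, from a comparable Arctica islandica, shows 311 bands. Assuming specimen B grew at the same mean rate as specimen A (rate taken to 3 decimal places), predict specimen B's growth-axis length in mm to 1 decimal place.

Specimen A: true band count = 203 + 5 = 208.
A: Extension rate ≈ 12.6 / 208 = 0.061 mm/yr.
B's length ≈ 0.061 × 311 = 19.0 mm.

19.0 mm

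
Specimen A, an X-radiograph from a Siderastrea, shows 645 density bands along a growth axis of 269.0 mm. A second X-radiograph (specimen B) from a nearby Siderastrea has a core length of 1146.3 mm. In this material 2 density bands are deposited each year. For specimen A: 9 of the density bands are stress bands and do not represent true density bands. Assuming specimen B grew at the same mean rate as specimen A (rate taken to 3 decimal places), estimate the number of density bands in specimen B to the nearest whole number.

2710 density bands

Specimen A: adjusted count: 645 − 9 = 636 density bands.
Specimen A: dividing by 2 density bands per year: 636 / 2 = 318 years.
A: Extension rate ≈ 269.0 / 318 = 0.846 mm/yr.
Specimen B: 1146.3 mm / 0.846 mm per year = 1354.96 years; at 2 density bands per year that is 1354.96 × 2 ≈ 2710 density bands.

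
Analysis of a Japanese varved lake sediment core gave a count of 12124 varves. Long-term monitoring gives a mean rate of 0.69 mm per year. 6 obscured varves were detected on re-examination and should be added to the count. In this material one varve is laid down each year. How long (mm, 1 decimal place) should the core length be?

8369.7 mm

Correcting the raw count gives 12124 + 6 = 12130 true varves.
Length ≈ 0.69 × 12130 = 8369.7 mm.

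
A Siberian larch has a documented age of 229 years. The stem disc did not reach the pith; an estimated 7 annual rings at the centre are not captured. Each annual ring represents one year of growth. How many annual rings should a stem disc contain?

222 annual rings

At one annual ring per year, 229 years correspond to 229 annual rings.
Less the 7 uncaptured annual rings: 229 − 7 = 222.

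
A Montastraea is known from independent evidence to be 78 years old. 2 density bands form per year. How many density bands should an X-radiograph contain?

156 density bands

With 2 density bands per year, 78 years would produce 78 × 2 = 156 density bands.
So 156 density bands should be present.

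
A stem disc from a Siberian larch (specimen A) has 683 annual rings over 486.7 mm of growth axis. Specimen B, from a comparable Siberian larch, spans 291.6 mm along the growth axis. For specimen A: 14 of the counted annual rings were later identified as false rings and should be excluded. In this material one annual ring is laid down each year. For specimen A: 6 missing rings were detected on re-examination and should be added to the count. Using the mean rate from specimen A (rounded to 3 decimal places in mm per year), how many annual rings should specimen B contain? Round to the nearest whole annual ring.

404 annual rings

Specimen A: true annual ring count = 683 − 14 + 6 = 675.
A: Extension rate ≈ 486.7 / 675 = 0.721 mm/yr.
Specimen B: 291.6 mm / 0.721 mm per year = 404.44 years ≈ 404 annual rings.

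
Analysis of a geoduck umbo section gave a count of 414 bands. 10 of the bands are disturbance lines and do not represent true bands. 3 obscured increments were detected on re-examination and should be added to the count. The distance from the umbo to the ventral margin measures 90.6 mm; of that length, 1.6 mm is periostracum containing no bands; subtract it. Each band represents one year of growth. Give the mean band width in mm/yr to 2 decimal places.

0.22 mm/yr

Correcting the raw count gives 414 − 10 + 3 = 407 true bands.
Net length = 90.6 − 1.6 = 89.0 mm.
Extension rate ≈ 89.0 / 407 = 0.22 mm/yr.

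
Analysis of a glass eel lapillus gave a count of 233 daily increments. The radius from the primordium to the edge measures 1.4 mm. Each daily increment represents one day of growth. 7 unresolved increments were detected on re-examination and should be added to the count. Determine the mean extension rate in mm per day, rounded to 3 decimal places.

0.006 mm per day

Adjusted count: 233 + 7 = 240 daily increments.
1.4 mm over 240 days gives 1.4 / 240 ≈ 0.006 mm per day.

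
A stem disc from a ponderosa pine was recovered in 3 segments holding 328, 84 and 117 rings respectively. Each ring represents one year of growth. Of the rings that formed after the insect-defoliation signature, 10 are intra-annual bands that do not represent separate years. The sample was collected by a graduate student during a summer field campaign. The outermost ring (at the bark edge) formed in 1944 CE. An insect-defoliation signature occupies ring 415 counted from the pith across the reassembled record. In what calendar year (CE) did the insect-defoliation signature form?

Total rings = 328 + 84 + 117 = 529.
The insect-defoliation signature sits at ring 415 from the pith, so 529 − 415 = 114 rings formed after it.
Removing the 10 false rings leaves 114 − 10 = 104 true rings beyond the insect-defoliation signature.
Counting back 104 years from 1944 CE places the insect-defoliation signature in 1944 − 104 = 1840 CE.

1840 CE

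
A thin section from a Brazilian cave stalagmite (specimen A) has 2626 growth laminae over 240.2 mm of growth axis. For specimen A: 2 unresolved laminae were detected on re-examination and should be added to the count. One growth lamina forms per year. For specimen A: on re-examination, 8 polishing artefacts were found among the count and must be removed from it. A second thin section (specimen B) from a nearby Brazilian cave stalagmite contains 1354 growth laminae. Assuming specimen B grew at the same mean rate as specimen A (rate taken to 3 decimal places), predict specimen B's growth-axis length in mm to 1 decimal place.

124.6 mm

Specimen A: adjusted count: 2626 − 8 + 2 = 2620 growth laminae.
A: Extension rate ≈ 240.2 / 2620 = 0.092 mm/year.
Length of B = 0.092 × 1354 = 124.6 mm.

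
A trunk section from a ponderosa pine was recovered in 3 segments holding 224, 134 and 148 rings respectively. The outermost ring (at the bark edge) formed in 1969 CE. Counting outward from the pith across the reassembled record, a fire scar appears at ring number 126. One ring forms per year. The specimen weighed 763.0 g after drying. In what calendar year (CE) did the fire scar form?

Total rings = 224 + 134 + 148 = 506.
506 − 126 = 380 rings lie beyond the fire scar toward the bark edge.
1969 − 380 = 1589 CE.

1589 CE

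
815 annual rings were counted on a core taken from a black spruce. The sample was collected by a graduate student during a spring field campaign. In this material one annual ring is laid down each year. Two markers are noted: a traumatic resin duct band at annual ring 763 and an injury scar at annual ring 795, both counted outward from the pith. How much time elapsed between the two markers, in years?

795 − 763 = 32 annual rings lie between the two events.
One annual ring per year makes the interval 32 years.

32 yr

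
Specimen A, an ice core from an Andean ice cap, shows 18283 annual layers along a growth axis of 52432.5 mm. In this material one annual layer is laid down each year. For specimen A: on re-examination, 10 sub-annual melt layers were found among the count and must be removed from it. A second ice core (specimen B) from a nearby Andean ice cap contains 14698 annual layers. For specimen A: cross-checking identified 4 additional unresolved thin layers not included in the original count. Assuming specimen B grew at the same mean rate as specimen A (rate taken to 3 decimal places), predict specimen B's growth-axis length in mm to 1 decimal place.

42168.6 mm

Specimen A: after corrections the count is 18283 − 10 + 4 = 18277 annual layers.
A: Mean rate = 52432.5 mm / 18277 years ≈ 2.869 mm/yr.
B's length ≈ 2.869 × 14698 = 42168.6 mm.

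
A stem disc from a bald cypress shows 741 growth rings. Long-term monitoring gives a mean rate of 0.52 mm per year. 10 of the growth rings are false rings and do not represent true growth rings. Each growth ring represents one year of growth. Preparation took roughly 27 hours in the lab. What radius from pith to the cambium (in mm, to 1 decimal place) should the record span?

Correcting the raw count gives 741 − 10 = 731 true growth rings.
Length ≈ 0.52 × 731 = 380.1 mm.

380.1 mm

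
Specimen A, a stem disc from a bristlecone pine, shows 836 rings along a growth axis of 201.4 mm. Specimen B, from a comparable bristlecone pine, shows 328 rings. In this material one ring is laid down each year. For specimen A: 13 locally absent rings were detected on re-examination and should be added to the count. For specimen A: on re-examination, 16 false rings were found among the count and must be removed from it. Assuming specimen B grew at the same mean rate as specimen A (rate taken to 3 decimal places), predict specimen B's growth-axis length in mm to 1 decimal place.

79.4 mm

Specimen A: after corrections the count is 836 − 16 + 13 = 833 rings.
A: Mean rate = 201.4 mm / 833 years ≈ 0.242 mm per year.
Length of B = 0.242 × 328 = 79.4 mm.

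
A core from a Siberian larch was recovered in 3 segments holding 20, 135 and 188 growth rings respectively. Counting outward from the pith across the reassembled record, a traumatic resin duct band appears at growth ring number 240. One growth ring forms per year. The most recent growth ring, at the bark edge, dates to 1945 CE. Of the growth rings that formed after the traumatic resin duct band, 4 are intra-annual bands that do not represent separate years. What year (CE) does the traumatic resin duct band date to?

1846 CE

Total growth rings = 20 + 135 + 188 = 343.
The traumatic resin duct band sits at growth ring 240 from the pith, so 343 − 240 = 103 growth rings formed after it.
Excluding 4 false growth rings: 103 − 4 = 99.
The growth ring at the bark edge is 1945 CE, so the traumatic resin duct band dates to 1945 − 99 = 1846 CE.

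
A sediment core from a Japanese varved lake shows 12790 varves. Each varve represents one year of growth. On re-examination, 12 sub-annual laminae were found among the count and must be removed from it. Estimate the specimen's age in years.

12778 years

Adjusted count: 12790 − 12 = 12778 varves.
With a one-to-one varve periodicity this is 12778 years.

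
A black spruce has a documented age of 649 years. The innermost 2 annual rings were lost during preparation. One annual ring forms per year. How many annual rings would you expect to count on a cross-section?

One annual ring per year gives 649 annual rings over 649 years.
Less the 2 uncaptured annual rings: 649 − 2 = 647.

647 annual rings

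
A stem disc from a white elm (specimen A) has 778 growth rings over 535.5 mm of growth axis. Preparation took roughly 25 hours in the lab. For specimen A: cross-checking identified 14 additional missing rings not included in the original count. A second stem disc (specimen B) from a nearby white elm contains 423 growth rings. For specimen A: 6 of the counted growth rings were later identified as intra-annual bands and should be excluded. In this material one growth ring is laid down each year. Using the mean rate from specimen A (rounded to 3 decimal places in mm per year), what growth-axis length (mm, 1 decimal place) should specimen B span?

288.1 mm

Specimen A: after corrections the count is 778 − 6 + 14 = 786 growth rings.
A: Mean rate = 535.5 mm / 786 years ≈ 0.681 mm/yr.
For B, 0.681 mm/year × 423 years = 288.1 mm.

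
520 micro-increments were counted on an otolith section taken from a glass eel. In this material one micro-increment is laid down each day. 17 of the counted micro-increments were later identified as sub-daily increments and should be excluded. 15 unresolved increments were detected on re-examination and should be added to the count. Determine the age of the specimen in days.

518 days

After corrections the count is 520 − 17 + 15 = 518 micro-increments.
With a one-to-one micro-increment periodicity this is 518 days.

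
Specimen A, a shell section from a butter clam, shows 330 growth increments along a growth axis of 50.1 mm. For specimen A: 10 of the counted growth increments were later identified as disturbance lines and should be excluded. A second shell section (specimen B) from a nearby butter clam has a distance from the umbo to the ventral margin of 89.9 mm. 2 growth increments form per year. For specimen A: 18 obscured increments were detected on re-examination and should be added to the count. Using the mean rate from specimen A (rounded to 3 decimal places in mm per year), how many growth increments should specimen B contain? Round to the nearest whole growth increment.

Specimen A: after corrections the count is 330 − 10 + 18 = 338 growth increments.
Specimen A: 338 growth increments at 2 per year is 338 / 2 = 169 years.
A: 50.1 mm over 169 years gives 50.1 / 169 ≈ 0.296 mm/yr.
B spans 89.9 / 0.296 = 303.72 years; at 2 growth increments per year that is 303.72 × 2 ≈ 607 growth increments.

607 growth increments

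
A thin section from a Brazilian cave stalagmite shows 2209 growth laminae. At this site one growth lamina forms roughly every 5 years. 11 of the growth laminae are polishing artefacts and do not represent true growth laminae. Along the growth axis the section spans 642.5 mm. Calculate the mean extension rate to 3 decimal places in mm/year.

0.058 mm/year

Correcting the raw count gives 2209 − 11 = 2198 true growth laminae.
Multiplying by 5 years per growth lamina: 2198 × 5 = 10990 years.
642.5 mm over 10990 years gives 642.5 / 10990 ≈ 0.058 mm/year.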